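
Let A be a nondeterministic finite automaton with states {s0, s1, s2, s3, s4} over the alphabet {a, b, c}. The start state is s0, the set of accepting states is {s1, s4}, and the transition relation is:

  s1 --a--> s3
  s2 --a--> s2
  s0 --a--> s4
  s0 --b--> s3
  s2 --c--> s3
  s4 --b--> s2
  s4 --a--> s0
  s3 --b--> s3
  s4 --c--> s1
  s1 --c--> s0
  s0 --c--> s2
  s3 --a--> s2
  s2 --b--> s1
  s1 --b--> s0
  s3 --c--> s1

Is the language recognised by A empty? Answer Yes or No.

No

The string a is accepted: the run s0 → s4 ends in the accepting state s4.
Since at least one string is accepted, L(A) is not empty.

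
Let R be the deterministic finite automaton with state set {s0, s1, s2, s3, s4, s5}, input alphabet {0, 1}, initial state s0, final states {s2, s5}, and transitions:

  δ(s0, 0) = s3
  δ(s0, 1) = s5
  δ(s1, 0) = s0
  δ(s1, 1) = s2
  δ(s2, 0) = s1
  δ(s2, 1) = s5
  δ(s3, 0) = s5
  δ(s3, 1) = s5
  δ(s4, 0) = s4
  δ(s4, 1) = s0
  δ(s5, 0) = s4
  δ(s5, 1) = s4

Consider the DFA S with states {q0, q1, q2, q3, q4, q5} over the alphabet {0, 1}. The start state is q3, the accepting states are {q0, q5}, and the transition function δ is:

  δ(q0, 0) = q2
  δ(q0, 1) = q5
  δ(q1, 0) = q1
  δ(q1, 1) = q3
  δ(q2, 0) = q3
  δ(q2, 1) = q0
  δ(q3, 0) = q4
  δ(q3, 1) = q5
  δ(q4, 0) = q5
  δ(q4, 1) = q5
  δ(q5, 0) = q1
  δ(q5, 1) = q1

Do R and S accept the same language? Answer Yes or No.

Exploring the product automaton R × S from the start pair (s0, q3), following both machines on each input symbol, reaches 4 state pairs: (s0, q3), (s3, q4), (s5, q5), (s4, q1).
R accepts in {s2, s5} and S accepts in {q0, q5}. In every reachable pair the two components are either both accepting — (s5, q5) — or both non-accepting, so no string is accepted by exactly one of the machines: L(R) \ L(S) and L(S) \ L(R) are both empty.
Hence every string is accepted by R iff it is accepted by S, and the two languages coincide.

Yes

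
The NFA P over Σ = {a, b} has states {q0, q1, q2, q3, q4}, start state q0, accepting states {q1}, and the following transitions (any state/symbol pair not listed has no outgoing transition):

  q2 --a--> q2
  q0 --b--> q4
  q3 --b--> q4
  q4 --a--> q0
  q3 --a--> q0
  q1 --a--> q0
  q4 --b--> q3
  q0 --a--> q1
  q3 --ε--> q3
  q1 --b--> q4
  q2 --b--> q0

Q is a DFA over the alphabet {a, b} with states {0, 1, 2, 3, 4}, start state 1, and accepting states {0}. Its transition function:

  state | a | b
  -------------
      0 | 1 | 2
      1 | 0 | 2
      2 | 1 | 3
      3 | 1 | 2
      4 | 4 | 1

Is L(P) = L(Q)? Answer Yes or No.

Yes

Exploring the product automaton P × Q from the start pair (q0, 1), following both machines on each input symbol, reaches 4 state pairs: (q0, 1), (q1, 0), (q4, 2), (q3, 3).
P accepts in {q1} and Q accepts in {0}. In every reachable pair the two components are either both accepting — (q1, 0) — or both non-accepting, so no string is accepted by exactly one of the machines: L(P) \ L(Q) and L(Q) \ L(P) are both empty.
Hence every string is accepted by P iff it is accepted by Q, and the two languages coincide.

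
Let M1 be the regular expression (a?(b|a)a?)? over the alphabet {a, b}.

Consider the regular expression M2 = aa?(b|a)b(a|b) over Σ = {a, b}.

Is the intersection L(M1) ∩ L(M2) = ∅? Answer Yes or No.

Converting the expression M1 to a DFA (subset construction, then merging equivalent states) gives the minimal DFA with states {r0, r1, r2, r3, r4}, start state r0, accepting states {r0, r1, r2, r3} and transitions r0: a→r1, b→r2; r1: a→r2, b→r2; r2: a→r3, b→r4; r3: a→r4, b→r4; r4: a→r4, b→r4.
Converting the expression M2 to a DFA (subset construction, then merging equivalent states) gives the minimal DFA with states {t0, t1, t2, t3, t4, t5, t6, t7, t8}, start state t0, accepting states {t7, t8} and transitions t0: a→t1, b→t2; t1: a→t3, b→t4; t2: a→t2, b→t2; t3: a→t4, b→t5; t4: a→t2, b→t6; t5: a→t7, b→t8; t6: a→t7, b→t7; t7: a→t2, b→t2; t8: a→t7, b→t7.
Exploring the product automaton M1 × M2 from the start pair (r0, t0), following both machines on each input symbol, reaches 12 state pairs: (r0, t0), (r1, t1), (r2, t2), (r2, t3), (r2, t4), (r3, t2), (r4, t2), (r3, t4), (r4, t5), (r4, t6), (r4, t7), (r4, t8).
M1 accepts in {r0, r1, r2, r3} and M2 accepts in {t7, t8}; no reachable pair has both components accepting, so no string drives both machines to acceptance simultaneously and L(M1) ∩ L(M2) = ∅.
So no string is accepted by both, and the intersection is empty.

Yes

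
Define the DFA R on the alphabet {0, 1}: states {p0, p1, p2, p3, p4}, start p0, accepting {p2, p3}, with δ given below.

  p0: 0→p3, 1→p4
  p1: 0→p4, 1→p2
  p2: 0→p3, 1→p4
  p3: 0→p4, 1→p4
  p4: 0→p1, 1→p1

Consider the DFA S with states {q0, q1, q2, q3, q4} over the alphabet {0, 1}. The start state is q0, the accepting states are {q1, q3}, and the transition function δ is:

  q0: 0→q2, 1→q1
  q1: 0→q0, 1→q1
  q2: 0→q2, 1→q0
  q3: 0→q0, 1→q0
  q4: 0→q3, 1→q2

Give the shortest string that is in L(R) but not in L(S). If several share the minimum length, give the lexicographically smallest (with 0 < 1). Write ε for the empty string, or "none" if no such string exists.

The string 0 is accepted by R but not by S.
No shorter string lies in the difference, and 0 is the lexicographically first length-1 string in L(R) \ L(S).

0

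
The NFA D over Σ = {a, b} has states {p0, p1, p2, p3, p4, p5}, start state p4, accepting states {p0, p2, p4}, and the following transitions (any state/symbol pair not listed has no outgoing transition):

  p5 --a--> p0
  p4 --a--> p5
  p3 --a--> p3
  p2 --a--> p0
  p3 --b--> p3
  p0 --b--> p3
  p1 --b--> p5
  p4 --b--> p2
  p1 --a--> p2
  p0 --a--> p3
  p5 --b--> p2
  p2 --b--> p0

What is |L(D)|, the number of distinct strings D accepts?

The useful subgraph on states {p0, p2, p4, p5} is acyclic, so L(D) is finite; the longest accepting path visits 4 useful states, giving maximum string length 3.
Counting accepting paths from p4 by length: 1 of length 0, 1 of length 1, 4 of length 2, 2 of length 3. Total 8.

8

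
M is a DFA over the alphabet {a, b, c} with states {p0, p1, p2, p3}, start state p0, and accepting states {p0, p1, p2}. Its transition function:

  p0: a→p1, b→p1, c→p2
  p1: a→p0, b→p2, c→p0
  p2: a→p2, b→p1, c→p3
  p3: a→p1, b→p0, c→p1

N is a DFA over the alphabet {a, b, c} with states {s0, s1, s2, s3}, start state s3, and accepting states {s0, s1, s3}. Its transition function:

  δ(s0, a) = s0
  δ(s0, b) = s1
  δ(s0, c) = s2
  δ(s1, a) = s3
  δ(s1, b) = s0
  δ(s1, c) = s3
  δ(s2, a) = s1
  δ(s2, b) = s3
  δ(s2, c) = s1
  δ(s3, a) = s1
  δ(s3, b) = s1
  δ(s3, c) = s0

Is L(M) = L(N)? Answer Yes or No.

Yes

Exploring the product automaton M × N from the start pair (p0, s3), following both machines on each input symbol, reaches 4 state pairs: (p0, s3), (p1, s1), (p2, s0), (p3, s2).
M accepts in {p0, p1, p2} and N accepts in {s0, s1, s3}. In every reachable pair the two components are either both accepting — (p0, s3), (p1, s1), (p2, s0) — or both non-accepting, so no string is accepted by exactly one of the machines: L(M) \ L(N) and L(N) \ L(M) are both empty.
Hence every string is accepted by M iff it is accepted by N, and the two languages coincide.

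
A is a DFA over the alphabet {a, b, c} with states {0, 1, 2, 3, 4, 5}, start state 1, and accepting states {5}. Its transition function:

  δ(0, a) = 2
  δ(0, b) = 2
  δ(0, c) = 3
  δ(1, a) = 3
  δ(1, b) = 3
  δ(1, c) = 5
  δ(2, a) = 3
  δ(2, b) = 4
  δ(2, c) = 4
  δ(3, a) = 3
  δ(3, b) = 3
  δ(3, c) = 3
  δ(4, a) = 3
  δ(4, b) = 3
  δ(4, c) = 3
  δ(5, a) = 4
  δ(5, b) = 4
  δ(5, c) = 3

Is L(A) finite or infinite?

finite

The useful states (reachable from 1 and able to reach an accepting state) are {1, 5}.
Restricted to these states the transition graph has no cycle, so every accepting path has bounded length and L is finite.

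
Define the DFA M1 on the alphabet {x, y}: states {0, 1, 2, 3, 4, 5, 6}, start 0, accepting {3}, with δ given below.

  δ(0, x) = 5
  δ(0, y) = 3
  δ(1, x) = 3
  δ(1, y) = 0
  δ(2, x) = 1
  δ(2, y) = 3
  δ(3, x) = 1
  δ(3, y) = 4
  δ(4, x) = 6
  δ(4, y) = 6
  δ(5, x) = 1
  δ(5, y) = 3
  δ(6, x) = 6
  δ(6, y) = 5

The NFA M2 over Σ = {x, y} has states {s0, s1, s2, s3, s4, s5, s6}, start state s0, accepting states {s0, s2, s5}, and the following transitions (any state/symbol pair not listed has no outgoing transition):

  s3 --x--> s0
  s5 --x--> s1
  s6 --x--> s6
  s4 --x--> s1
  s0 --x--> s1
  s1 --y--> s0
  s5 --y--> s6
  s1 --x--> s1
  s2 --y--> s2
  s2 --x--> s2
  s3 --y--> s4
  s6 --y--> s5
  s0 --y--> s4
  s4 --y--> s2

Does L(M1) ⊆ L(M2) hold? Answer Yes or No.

The string y is in L(M1) but not in L(M2).
So L(M1) ⊄ L(M2).

No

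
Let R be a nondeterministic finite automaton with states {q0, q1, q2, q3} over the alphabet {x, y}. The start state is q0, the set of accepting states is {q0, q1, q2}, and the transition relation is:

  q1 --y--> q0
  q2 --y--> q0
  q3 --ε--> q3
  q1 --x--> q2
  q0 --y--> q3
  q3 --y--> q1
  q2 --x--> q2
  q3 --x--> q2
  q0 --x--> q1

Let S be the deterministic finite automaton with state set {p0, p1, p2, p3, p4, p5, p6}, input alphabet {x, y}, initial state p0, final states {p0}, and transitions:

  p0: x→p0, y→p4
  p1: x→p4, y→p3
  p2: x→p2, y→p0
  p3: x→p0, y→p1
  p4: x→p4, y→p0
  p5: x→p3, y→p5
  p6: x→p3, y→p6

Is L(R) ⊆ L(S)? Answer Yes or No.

The string xy is in L(R) but not in L(S).
So L(R) ⊄ L(S).

No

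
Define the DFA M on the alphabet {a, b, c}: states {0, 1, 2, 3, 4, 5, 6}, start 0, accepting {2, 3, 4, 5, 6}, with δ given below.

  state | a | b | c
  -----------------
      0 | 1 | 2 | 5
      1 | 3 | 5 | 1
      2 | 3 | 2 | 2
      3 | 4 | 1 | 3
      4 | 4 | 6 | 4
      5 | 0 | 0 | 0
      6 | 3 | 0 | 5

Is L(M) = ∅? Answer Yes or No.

No

The string b is accepted: the run 0 → 2 ends in the accepting state 2.
Since at least one string is accepted, L(M) is not empty.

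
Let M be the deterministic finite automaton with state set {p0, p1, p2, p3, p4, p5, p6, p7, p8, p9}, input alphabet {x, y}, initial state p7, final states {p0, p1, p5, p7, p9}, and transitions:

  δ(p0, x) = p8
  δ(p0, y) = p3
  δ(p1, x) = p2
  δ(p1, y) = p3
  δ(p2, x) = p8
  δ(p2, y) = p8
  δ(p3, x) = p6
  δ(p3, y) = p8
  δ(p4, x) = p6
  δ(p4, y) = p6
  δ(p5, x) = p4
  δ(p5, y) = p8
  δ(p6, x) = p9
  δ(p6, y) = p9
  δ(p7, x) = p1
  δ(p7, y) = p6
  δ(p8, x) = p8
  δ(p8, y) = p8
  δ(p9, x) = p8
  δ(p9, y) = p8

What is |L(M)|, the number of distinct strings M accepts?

6

The useful subgraph on states {p1, p3, p6, p7, p9} is acyclic, so L(M) is finite; the longest accepting path visits 5 useful states, giving maximum string length 4.
Counting accepting paths from p7 by length: 1 of length 0, 1 of length 1, 2 of length 2, 2 of length 4. Total 6.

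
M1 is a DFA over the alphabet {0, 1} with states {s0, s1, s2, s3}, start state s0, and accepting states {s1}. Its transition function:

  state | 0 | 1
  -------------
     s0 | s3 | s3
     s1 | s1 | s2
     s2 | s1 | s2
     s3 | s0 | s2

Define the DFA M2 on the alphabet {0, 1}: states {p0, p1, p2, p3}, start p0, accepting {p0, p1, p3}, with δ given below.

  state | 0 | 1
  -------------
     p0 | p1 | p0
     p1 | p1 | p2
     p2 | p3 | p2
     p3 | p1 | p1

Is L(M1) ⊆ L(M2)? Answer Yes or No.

Exploring the product automaton M1 × M2 from the start pair (s0, p0), following both machines on each input symbol, reaches 11 state pairs: (s0, p0), (s3, p1), (s3, p0), (s0, p1), (s2, p2), (s2, p0), (s3, p2), (s1, p3), (s1, p1), (s0, p3), (s2, p1).
M1 accepts in {s1} and M2 accepts in {p0, p1, p3}. The reachable pairs whose M1-component is accepting are (s1, p3), (s1, p1); in each of them the M2-component is accepting too, so the product for L(M1) \ L(M2) (M1-component accepting, M2-component rejecting) has no reachable accepting pair and the difference is empty.
Hence every string in L(M1) is also in L(M2).

Yes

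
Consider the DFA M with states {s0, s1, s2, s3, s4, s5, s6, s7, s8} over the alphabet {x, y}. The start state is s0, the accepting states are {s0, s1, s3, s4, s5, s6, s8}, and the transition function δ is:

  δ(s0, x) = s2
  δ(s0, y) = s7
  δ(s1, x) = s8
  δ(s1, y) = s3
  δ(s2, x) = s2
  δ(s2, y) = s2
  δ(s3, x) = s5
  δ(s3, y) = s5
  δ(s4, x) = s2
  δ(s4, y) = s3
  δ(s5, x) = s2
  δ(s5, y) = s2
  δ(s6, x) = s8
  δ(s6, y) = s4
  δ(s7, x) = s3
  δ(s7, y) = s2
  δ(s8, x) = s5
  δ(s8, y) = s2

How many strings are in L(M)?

The useful subgraph on states {s0, s3, s5, s7} is acyclic, so L(M) is finite; the longest accepting path visits 4 useful states, giving maximum string length 3.
Counting accepting paths from s0 by length: 1 of length 0, 1 of length 2, 2 of length 3. Total 4.

4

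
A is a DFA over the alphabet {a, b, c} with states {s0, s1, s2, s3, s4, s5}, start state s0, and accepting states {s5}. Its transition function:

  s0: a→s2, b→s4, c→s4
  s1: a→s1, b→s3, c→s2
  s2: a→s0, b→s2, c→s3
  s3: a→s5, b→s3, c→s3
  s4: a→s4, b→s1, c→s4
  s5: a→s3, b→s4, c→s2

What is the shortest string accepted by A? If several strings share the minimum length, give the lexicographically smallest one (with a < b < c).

A breadth-first search from s0 reaches an accepting state first via the path s0 → s2 → s3 → s5 on input aca.
No string of length < 3 is accepted (BFS exhausts all shorter strings without reaching an accepting state), and aca is the lexicographically least accepting string of length 3.

aca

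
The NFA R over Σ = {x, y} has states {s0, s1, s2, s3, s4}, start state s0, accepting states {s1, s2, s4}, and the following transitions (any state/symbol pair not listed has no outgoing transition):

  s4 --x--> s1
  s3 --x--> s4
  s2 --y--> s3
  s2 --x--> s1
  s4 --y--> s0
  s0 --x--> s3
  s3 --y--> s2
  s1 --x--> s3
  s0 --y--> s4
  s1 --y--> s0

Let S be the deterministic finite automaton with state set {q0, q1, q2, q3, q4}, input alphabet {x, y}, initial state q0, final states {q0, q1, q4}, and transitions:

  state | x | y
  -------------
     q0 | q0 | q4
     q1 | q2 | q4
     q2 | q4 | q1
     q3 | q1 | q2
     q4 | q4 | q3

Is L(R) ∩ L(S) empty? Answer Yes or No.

No

The string y is accepted by both R and S.
Hence L(R) ∩ L(S) ≠ ∅.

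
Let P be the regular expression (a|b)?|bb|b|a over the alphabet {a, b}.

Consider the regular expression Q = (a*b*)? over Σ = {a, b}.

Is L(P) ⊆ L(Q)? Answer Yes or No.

Yes

Converting the expression P to a DFA (subset construction, then merging equivalent states) gives the minimal DFA with states {p0, p1, p2, p3}, start state p0, accepting states {p0, p1, p2} and transitions p0: a→p1, b→p2; p1: a→p3, b→p3; p2: a→p3, b→p1; p3: a→p3, b→p3.
Converting the expression Q to a DFA (subset construction, then merging equivalent states) gives the minimal DFA with states {q0, q1, q2}, start state q0, accepting states {q0, q1} and transitions q0: a→q0, b→q1; q1: a→q2, b→q1; q2: a→q2, b→q2.
Exploring the product automaton P × Q from the start pair (p0, q0), following both machines on each input symbol, reaches 7 state pairs: (p0, q0), (p1, q0), (p2, q1), (p3, q0), (p3, q1), (p3, q2), (p1, q1).
P accepts in {p0, p1, p2} and Q accepts in {q0, q1}. The reachable pairs whose P-component is accepting are (p0, q0), (p1, q0), (p2, q1), (p1, q1); in each of them the Q-component is accepting too, so the product for L(P) \ L(Q) (P-component accepting, Q-component rejecting) has no reachable accepting pair and the difference is empty.
Hence every string in L(P) is also in L(Q).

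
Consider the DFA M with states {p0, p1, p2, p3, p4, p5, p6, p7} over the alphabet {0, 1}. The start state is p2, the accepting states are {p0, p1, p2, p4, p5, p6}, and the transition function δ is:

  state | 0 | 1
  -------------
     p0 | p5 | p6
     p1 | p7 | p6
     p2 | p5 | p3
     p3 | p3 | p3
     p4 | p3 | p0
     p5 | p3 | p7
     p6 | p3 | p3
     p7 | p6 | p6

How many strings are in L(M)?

The useful subgraph on states {p2, p5, p6, p7} is acyclic, so L(M) is finite; the longest accepting path visits 4 useful states, giving maximum string length 3.
Counting accepting paths from p2 by length: 1 of length 0, 1 of length 1, 2 of length 3. Total 4.

4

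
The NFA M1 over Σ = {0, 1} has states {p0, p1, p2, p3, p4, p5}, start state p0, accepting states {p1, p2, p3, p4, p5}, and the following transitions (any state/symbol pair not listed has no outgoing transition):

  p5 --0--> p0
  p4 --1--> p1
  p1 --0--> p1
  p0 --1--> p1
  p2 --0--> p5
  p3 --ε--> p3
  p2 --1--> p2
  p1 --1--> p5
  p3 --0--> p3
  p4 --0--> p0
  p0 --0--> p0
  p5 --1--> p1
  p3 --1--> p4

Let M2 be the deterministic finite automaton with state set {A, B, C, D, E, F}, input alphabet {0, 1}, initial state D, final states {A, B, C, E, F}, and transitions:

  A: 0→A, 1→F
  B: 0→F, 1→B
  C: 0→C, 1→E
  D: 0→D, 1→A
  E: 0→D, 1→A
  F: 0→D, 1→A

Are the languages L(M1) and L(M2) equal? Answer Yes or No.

Exploring the product automaton M1 × M2 from the start pair (p0, D), following both machines on each input symbol, reaches 3 state pairs: (p0, D), (p1, A), (p5, F).
M1 accepts in {p1, p2, p3, p4, p5} and M2 accepts in {A, B, C, E, F}. In every reachable pair the two components are either both accepting — (p1, A), (p5, F) — or both non-accepting, so no string is accepted by exactly one of the machines: L(M1) \ L(M2) and L(M2) \ L(M1) are both empty.
Hence every string is accepted by M1 iff it is accepted by M2, and the two languages coincide.

Yes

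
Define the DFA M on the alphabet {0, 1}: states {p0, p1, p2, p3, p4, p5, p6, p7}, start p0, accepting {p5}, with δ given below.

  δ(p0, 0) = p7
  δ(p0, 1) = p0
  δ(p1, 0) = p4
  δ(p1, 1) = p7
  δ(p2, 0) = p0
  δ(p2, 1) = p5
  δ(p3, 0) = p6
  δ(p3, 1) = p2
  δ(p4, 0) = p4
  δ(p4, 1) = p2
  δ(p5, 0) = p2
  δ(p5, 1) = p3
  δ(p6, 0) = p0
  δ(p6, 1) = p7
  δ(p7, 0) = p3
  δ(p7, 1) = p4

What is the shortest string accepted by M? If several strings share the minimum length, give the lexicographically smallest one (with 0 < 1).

A breadth-first search from p0 reaches an accepting state first via the path p0 → p7 → p3 → p2 → p5 on input 0011.
No string of length < 4 is accepted (BFS exhausts all shorter strings without reaching an accepting state), and 0011 is the lexicographically least accepting string of length 4.

0011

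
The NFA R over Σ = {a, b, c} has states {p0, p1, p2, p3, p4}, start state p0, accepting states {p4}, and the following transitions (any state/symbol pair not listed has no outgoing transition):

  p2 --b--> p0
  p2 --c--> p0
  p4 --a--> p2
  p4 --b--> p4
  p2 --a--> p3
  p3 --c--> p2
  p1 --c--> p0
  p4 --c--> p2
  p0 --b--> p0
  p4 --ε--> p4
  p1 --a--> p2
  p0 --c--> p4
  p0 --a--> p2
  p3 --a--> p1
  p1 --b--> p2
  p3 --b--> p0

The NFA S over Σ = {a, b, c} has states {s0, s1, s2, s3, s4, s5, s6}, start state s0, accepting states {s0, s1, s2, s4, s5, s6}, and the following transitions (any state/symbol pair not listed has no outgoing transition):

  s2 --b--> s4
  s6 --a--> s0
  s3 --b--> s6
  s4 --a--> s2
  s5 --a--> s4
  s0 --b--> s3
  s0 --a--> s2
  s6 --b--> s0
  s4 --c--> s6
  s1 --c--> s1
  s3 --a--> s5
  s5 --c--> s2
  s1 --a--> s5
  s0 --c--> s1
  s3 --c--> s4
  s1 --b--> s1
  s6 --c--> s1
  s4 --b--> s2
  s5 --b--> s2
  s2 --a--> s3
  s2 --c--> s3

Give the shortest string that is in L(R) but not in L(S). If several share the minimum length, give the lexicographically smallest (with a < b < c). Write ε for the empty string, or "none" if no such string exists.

The string abbc is accepted by R but not by S.
No shorter string lies in the difference, and abbc is the lexicographically first length-4 string in L(R) \ L(S).

abbc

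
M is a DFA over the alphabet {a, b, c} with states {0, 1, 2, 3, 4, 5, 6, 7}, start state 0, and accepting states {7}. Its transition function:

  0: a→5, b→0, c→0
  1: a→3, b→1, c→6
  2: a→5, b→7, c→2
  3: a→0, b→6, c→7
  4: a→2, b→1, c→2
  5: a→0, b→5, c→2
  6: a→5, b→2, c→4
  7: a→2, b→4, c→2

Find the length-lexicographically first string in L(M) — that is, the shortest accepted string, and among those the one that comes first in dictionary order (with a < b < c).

acb

A breadth-first search from 0 reaches an accepting state first via the path 0 → 5 → 2 → 7 on input acb.
No string of length < 3 is accepted (BFS exhausts all shorter strings without reaching an accepting state), and acb is the lexicographically least accepting string of length 3.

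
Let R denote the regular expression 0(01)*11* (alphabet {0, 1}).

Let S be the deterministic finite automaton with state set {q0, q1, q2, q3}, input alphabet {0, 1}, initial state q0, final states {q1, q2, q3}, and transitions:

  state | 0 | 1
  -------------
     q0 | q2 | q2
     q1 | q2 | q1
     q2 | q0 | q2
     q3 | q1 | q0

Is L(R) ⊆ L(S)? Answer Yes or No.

Yes

Converting the expression R to a DFA (subset construction, then merging equivalent states) gives the minimal DFA with states {r0, r1, r2, r3, r4}, start state r0, accepting states {r4} and transitions r0: 0→r1, 1→r2; r1: 0→r3, 1→r4; r2: 0→r2, 1→r2; r3: 0→r2, 1→r1; r4: 0→r2, 1→r4.
Exploring the product automaton R × S from the start pair (r0, q0), following both machines on each input symbol, reaches 6 state pairs: (r0, q0), (r1, q2), (r2, q2), (r3, q0), (r4, q2), (r2, q0).
R accepts in {r4} and S accepts in {q1, q2, q3}. The reachable pairs whose R-component is accepting are (r4, q2); in each of them the S-component is accepting too, so the product for L(R) \ L(S) (R-component accepting, S-component rejecting) has no reachable accepting pair and the difference is empty.
Hence every string in L(R) is also in L(S).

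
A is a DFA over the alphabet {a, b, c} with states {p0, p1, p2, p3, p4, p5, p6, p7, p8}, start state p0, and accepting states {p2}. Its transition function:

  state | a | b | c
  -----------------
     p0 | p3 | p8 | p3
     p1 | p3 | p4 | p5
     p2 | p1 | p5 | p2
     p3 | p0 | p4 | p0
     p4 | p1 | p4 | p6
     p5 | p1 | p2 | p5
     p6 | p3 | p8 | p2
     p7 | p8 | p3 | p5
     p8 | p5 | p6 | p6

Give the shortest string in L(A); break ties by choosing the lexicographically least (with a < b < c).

A breadth-first search from p0 reaches an accepting state first via the path p0 → p8 → p5 → p2 on input bab.
No string of length < 3 is accepted (BFS exhausts all shorter strings without reaching an accepting state), and bab is the lexicographically least accepting string of length 3.

bab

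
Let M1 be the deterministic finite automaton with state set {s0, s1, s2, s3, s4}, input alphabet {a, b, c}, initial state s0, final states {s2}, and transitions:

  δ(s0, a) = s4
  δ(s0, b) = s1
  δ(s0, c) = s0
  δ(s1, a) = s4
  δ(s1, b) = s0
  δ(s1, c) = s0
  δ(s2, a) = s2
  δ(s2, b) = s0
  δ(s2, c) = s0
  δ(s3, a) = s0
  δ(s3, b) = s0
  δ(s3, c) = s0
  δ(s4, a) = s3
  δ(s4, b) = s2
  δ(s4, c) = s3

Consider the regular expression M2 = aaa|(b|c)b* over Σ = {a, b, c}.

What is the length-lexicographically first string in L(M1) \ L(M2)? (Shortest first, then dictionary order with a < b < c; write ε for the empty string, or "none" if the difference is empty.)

The string ab is accepted by M1 but not by M2.
No shorter string lies in the difference, and ab is the lexicographically first length-2 string in L(M1) \ L(M2).

ab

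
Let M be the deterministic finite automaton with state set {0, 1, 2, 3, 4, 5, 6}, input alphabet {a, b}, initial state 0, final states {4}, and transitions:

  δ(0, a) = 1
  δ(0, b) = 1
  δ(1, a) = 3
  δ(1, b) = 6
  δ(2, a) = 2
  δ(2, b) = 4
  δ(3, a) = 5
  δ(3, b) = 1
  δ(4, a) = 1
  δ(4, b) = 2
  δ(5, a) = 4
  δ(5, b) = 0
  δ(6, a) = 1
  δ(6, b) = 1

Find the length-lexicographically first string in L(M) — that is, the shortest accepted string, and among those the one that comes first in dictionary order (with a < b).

A breadth-first search from 0 reaches an accepting state first via the path 0 → 1 → 3 → 5 → 4 on input aaaa.
No string of length < 4 is accepted (BFS exhausts all shorter strings without reaching an accepting state), and aaaa is the lexicographically least accepting string of length 4.

aaaa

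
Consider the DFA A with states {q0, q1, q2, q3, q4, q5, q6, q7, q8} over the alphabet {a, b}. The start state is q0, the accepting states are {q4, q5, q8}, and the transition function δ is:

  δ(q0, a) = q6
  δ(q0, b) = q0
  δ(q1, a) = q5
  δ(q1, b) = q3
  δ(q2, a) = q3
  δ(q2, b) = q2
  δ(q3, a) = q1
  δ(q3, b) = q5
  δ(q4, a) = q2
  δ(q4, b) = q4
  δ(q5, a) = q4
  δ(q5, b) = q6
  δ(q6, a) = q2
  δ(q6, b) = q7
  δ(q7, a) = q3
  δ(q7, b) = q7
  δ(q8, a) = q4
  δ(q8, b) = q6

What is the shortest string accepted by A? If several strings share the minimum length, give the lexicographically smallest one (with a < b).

A breadth-first search from q0 reaches an accepting state first via the path q0 → q6 → q2 → q3 → q5 on input aaab.
No string of length < 4 is accepted (BFS exhausts all shorter strings without reaching an accepting state), and aaab is the lexicographically least accepting string of length 4.

aaab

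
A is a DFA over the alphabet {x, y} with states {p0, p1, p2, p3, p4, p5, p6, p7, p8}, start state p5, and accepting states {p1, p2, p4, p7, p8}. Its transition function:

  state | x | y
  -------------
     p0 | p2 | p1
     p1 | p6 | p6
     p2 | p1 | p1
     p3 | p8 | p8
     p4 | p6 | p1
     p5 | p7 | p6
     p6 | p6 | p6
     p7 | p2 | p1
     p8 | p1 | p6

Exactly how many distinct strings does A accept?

The useful subgraph on states {p1, p2, p5, p7} is acyclic, so L(A) is finite; the longest accepting path visits 4 useful states, giving maximum string length 3.
Counting accepting paths from p5 by length: 1 of length 1, 2 of length 2, 2 of length 3. Total 5.

5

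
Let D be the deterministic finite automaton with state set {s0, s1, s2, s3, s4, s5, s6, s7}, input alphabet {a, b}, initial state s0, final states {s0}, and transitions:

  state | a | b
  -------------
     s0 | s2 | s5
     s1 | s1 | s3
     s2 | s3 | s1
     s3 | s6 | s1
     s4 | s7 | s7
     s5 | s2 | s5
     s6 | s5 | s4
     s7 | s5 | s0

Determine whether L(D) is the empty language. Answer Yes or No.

No

The empty string ε is accepted: the run s0 ends in the accepting state s0.
Since at least one string is accepted, L(D) is not empty.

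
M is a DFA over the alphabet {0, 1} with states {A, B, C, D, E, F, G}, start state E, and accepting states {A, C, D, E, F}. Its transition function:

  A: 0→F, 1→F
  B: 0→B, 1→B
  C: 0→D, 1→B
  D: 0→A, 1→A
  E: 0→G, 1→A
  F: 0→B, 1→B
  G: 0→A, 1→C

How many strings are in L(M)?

15

The useful subgraph on states {A, C, D, E, F, G} is acyclic, so L(M) is finite; the longest accepting path visits 6 useful states, giving maximum string length 5.
Counting accepting paths from E by length: 1 of length 0, 1 of length 1, 4 of length 2, 3 of length 3, 2 of length 4, 4 of length 5. Total 15.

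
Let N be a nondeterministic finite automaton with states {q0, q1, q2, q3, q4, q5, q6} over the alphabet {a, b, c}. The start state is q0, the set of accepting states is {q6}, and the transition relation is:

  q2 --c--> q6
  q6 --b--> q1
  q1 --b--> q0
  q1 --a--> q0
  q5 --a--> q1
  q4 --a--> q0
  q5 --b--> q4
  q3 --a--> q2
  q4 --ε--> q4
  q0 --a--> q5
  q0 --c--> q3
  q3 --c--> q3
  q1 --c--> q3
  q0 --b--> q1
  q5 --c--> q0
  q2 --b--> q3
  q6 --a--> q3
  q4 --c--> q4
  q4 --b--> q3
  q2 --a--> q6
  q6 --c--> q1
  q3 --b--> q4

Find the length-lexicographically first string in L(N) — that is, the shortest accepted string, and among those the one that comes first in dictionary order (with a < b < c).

A breadth-first search from q0 reaches an accepting state first via the path q0 → q3 → q2 → q6 on input caa.
No string of length < 3 is accepted (BFS exhausts all shorter strings without reaching an accepting state), and caa is the lexicographically least accepting string of length 3.

caa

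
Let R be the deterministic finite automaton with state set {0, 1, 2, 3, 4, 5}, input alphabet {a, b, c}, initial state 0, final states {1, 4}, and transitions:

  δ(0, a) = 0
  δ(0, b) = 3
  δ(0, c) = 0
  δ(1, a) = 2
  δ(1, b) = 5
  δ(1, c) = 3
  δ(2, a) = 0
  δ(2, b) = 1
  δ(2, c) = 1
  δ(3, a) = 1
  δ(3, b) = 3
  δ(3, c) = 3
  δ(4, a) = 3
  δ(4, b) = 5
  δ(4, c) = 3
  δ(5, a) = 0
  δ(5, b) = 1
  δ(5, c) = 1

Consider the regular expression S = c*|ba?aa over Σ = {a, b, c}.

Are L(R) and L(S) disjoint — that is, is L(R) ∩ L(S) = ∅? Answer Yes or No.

Converting the expression S to a DFA (subset construction, then merging equivalent states) gives the minimal DFA with states {s0, s1, s2, s3, s4, s5, s6}, start state s0, accepting states {s0, s3, s5, s6} and transitions s0: a→s1, b→s2, c→s3; s1: a→s1, b→s1, c→s1; s2: a→s4, b→s1, c→s1; s3: a→s1, b→s1, c→s3; s4: a→s5, b→s1, c→s1; s5: a→s6, b→s1, c→s1; s6: a→s1, b→s1, c→s1.
Exploring the product automaton R × S from the start pair (0, s0), following both machines on each input symbol, reaches 11 state pairs: (0, s0), (0, s1), (3, s2), (0, s3), (3, s1), (1, s4), (1, s1), (2, s5), (5, s1), (2, s1), (0, s6).
R accepts in {1, 4} and S accepts in {s0, s3, s5, s6}; no reachable pair has both components accepting, so no string drives both machines to acceptance simultaneously and L(R) ∩ L(S) = ∅.
So no string is accepted by both, and the intersection is empty.

Yes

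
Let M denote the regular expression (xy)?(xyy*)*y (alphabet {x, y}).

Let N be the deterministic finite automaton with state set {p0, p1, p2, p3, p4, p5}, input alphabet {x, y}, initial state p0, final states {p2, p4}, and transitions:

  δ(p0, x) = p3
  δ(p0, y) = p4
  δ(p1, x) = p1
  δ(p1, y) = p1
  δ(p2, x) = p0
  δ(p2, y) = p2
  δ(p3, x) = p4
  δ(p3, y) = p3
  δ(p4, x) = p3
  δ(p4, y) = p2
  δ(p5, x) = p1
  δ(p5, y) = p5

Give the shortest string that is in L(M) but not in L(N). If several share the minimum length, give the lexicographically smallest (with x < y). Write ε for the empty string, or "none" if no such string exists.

The string xyy is accepted by M but not by N.
No shorter string lies in the difference, and xyy is the lexicographically first length-3 string in L(M) \ L(N).

xyy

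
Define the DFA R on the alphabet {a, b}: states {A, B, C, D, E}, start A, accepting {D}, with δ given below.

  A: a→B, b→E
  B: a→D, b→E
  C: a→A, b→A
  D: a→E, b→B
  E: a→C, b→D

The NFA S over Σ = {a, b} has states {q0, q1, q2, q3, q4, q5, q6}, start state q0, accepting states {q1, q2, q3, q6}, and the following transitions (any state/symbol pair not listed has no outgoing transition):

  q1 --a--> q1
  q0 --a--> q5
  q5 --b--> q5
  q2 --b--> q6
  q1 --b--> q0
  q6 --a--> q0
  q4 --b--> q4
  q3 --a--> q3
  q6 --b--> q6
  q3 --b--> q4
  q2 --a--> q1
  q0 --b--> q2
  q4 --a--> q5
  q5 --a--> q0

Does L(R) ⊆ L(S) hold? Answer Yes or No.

The string aa is in L(R) but not in L(S).
So L(R) ⊄ L(S).

No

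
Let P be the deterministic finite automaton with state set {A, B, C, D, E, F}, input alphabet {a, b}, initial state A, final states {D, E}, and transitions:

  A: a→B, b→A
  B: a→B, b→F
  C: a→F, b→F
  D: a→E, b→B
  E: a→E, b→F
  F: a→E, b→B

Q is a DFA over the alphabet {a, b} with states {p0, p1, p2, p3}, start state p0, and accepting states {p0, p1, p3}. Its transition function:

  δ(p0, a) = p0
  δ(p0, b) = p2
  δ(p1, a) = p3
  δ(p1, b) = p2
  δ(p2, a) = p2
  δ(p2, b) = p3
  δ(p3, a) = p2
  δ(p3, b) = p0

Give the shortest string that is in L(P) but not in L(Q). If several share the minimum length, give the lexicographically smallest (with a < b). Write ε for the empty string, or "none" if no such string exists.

The string aba is accepted by P but not by Q.
No shorter string lies in the difference, and aba is the lexicographically first length-3 string in L(P) \ L(Q).

aba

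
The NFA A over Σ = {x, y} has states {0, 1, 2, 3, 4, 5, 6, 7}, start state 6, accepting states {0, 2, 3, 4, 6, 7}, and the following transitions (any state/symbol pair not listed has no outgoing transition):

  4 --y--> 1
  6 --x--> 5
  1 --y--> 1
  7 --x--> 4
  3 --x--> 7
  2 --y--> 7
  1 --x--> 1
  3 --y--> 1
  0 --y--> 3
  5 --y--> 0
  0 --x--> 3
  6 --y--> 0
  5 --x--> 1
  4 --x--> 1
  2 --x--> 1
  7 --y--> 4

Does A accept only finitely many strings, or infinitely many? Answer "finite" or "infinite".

The useful states (reachable from 6 and able to reach an accepting state) are {0, 3, 4, 5, 6, 7}.
Restricted to these states the transition graph has no cycle, so every accepting path has bounded length and L is finite.

finite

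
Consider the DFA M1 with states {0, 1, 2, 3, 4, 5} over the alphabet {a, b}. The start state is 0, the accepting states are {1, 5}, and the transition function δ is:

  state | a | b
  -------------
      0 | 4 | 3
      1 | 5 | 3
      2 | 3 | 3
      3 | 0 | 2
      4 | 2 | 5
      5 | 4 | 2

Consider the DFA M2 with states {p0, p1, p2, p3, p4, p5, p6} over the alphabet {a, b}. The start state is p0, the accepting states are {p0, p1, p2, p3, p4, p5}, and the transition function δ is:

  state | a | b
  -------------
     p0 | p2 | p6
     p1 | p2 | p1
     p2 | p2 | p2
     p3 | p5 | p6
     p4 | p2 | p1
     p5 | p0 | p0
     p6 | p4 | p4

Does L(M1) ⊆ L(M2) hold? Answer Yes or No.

Exploring the product automaton M1 × M2 from the start pair (0, p0), following both machines on each input symbol, reaches 11 state pairs: (0, p0), (4, p2), (3, p6), (2, p2), (5, p2), (0, p4), (2, p4), (3, p2), (3, p1), (0, p2), (2, p1).
M1 accepts in {1, 5} and M2 accepts in {p0, p1, p2, p3, p4, p5}. The reachable pairs whose M1-component is accepting are (5, p2); in each of them the M2-component is accepting too, so the product for L(M1) \ L(M2) (M1-component accepting, M2-component rejecting) has no reachable accepting pair and the difference is empty.
Hence every string in L(M1) is also in L(M2).

Yes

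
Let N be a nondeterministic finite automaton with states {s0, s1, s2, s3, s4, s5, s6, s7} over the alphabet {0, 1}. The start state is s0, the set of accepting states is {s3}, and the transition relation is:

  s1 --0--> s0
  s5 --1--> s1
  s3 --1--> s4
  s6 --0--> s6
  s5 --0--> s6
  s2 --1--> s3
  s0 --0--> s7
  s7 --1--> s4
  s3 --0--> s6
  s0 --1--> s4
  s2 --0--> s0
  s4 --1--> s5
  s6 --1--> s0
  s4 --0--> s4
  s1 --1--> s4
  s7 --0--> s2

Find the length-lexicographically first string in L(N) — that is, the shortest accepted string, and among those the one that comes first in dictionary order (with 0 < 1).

A breadth-first search from s0 reaches an accepting state first via the path s0 → s7 → s2 → s3 on input 001.
No string of length < 3 is accepted (BFS exhausts all shorter strings without reaching an accepting state), and 001 is the lexicographically least accepting string of length 3.

001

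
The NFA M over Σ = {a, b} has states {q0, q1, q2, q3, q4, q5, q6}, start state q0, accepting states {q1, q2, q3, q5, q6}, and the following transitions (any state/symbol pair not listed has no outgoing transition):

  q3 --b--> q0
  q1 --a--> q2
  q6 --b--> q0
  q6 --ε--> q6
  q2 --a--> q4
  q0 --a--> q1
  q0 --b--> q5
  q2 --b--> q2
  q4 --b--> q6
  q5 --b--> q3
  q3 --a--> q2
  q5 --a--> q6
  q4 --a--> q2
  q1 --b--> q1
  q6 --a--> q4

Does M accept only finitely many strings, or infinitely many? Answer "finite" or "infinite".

infinite

State q1 is reachable from the start and can reach an accepting state, and it lies on the cycle q1 → q1.
Traversing that cycle any number of times yields accepted strings of unbounded length, so the language is infinite.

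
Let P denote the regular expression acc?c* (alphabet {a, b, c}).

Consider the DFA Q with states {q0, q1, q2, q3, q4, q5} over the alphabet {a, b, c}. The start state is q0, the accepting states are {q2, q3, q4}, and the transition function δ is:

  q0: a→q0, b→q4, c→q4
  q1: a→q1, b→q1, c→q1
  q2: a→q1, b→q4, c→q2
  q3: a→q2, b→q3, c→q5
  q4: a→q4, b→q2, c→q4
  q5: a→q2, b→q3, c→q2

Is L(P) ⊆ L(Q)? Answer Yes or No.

Yes

Converting the expression P to a DFA (subset construction, then merging equivalent states) gives the minimal DFA with states {p0, p1, p2, p3}, start state p0, accepting states {p3} and transitions p0: a→p1, b→p2, c→p2; p1: a→p2, b→p2, c→p3; p2: a→p2, b→p2, c→p2; p3: a→p2, b→p2, c→p3.
Exploring the product automaton P × Q from the start pair (p0, q0), following both machines on each input symbol, reaches 7 state pairs: (p0, q0), (p1, q0), (p2, q4), (p2, q0), (p3, q4), (p2, q2), (p2, q1).
P accepts in {p3} and Q accepts in {q2, q3, q4}. The reachable pairs whose P-component is accepting are (p3, q4); in each of them the Q-component is accepting too, so the product for L(P) \ L(Q) (P-component accepting, Q-component rejecting) has no reachable accepting pair and the difference is empty.
Hence every string in L(P) is also in L(Q).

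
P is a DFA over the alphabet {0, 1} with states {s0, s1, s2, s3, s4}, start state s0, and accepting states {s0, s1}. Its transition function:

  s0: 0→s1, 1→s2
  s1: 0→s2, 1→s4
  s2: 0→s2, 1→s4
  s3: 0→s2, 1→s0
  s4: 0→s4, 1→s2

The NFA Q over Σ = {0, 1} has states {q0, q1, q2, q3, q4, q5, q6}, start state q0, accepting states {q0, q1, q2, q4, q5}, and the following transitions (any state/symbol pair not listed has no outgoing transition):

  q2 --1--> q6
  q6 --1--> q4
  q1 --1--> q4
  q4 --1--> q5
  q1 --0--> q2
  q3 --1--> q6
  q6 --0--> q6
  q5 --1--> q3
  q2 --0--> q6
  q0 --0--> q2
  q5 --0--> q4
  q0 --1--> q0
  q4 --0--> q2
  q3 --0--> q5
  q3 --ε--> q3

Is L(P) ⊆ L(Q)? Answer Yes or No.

Exploring the product automaton P × Q from the start pair (s0, q0), following both machines on each input symbol, reaches 14 state pairs: (s0, q0), (s1, q2), (s2, q0), (s2, q6), (s4, q6), (s2, q2), (s4, q0), (s4, q4), (s2, q4), (s4, q2), (s2, q5), (s4, q5), (s4, q3), (s2, q3).
P accepts in {s0, s1} and Q accepts in {q0, q1, q2, q4, q5}. The reachable pairs whose P-component is accepting are (s0, q0), (s1, q2); in each of them the Q-component is accepting too, so the product for L(P) \ L(Q) (P-component accepting, Q-component rejecting) has no reachable accepting pair and the difference is empty.
Hence every string in L(P) is also in L(Q).

Yes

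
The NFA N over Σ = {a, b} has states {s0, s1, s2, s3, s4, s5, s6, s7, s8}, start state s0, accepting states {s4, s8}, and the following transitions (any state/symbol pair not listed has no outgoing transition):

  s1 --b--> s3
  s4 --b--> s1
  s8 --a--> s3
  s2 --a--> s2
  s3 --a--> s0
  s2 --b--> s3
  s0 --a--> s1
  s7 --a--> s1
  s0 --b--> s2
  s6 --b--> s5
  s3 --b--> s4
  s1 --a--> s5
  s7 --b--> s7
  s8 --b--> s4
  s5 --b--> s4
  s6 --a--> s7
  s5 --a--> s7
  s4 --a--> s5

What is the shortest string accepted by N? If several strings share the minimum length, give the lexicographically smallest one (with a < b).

aab

A breadth-first search from s0 reaches an accepting state first via the path s0 → s1 → s5 → s4 on input aab.
No string of length < 3 is accepted (BFS exhausts all shorter strings without reaching an accepting state), and aab is the lexicographically least accepting string of length 3.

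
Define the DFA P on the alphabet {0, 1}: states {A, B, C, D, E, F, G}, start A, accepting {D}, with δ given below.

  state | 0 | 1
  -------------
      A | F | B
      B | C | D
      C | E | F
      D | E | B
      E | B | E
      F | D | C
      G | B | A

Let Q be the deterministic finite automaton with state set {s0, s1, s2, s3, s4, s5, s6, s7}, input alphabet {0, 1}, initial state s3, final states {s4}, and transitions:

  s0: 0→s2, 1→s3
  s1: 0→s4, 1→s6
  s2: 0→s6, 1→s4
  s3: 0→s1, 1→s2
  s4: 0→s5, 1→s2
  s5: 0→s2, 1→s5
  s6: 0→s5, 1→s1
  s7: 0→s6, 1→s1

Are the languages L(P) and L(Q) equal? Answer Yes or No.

Exploring the product automaton P × Q from the start pair (A, s3), following both machines on each input symbol, reaches 6 state pairs: (A, s3), (F, s1), (B, s2), (D, s4), (C, s6), (E, s5).
P accepts in {D} and Q accepts in {s4}. In every reachable pair the two components are either both accepting — (D, s4) — or both non-accepting, so no string is accepted by exactly one of the machines: L(P) \ L(Q) and L(Q) \ L(P) are both empty.
Hence every string is accepted by P iff it is accepted by Q, and the two languages coincide.

Yes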